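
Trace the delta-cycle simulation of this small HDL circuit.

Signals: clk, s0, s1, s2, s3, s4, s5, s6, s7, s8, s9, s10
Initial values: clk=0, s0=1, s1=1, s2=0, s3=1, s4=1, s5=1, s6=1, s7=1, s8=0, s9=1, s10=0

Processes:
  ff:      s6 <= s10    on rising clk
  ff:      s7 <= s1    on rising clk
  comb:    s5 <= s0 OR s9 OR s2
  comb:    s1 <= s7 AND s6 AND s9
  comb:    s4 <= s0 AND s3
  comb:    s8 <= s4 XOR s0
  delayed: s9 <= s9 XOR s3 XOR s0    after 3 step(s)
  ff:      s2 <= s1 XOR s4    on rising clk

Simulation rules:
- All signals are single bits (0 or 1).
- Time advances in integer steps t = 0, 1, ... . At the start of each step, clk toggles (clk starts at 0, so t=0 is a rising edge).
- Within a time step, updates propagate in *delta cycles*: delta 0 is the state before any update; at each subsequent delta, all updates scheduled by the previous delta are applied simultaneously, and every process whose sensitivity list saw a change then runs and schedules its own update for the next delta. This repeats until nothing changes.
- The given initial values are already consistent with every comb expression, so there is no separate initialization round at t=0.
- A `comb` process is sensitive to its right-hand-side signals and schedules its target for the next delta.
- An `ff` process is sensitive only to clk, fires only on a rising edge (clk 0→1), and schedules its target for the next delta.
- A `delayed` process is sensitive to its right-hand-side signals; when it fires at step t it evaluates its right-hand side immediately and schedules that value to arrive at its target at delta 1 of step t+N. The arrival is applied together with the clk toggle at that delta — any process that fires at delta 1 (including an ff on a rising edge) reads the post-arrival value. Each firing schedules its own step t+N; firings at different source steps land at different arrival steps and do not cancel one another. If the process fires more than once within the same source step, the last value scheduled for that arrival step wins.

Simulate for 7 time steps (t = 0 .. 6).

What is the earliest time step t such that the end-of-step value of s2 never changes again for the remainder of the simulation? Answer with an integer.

t=0 Δ0: s3=1 s6=1 s8=0 s9=1 clk=0 s7=1 s0=1 s1=1 s2=0 s4=1 s10=0 s5=1
  Δ1: clk:0→1
  Δ2: s6:1→0
  Δ3: s1:1→0
  (3Δ to stable)
t=1 Δ0: s3=1 s6=0 s8=0 s9=1 clk=1 s7=1 s0=1 s1=0 s2=0 s4=1 s10=0 s5=1
  Δ1: clk:1→0
  (1Δ to stable)
t=2 Δ0: s3=1 s6=0 s8=0 s9=1 clk=0 s7=1 s0=1 s1=0 s2=0 s4=1 s10=0 s5=1
  Δ1: clk:0→1
  Δ2: s7:1→0, s2:0→1
  (2Δ to stable)
t=3 Δ0: s3=1 s6=0 s8=0 s9=1 clk=1 s7=0 s0=1 s1=0 s2=1 s4=1 s10=0 s5=1
  Δ1: clk:1→0
  (1Δ to stable)
t=4 Δ0: s3=1 s6=0 s8=0 s9=1 clk=0 s7=0 s0=1 s1=0 s2=1 s4=1 s10=0 s5=1
  Δ1: clk:0→1
  (1Δ to stable)
t=5 Δ0: s3=1 s6=0 s8=0 s9=1 clk=1 s7=0 s0=1 s1=0 s2=1 s4=1 s10=0 s5=1
  Δ1: clk:1→0
  (1Δ to stable)
t=6 Δ0: s3=1 s6=0 s8=0 s9=1 clk=0 s7=0 s0=1 s1=0 s2=1 s4=1 s10=0 s5=1
  Δ1: clk:0→1
  (1Δ to stable)

2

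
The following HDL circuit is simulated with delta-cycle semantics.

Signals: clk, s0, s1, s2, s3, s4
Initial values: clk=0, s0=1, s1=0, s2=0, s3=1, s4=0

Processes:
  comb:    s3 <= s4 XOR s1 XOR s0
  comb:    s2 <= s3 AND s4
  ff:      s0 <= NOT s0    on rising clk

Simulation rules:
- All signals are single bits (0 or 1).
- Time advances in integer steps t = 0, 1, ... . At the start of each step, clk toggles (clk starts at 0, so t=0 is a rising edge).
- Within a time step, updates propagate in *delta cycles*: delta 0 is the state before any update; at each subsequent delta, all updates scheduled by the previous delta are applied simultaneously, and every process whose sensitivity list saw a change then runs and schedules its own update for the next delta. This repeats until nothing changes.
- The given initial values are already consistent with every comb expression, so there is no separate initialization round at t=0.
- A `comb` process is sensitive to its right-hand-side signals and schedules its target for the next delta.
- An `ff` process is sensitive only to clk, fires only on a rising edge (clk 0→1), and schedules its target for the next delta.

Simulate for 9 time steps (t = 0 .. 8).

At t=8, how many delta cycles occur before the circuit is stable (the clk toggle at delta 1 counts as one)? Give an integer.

t=0 Δ0: s0=1 s1=0 s3=1 s4=0 clk=0 s2=0
  Δ1: clk:0→1
  Δ2: s0:1→0
  Δ3: s3:1→0
  (3Δ to stable)
t=1 Δ0: s0=0 s1=0 s3=0 s4=0 clk=1 s2=0
  Δ1: clk:1→0
  (1Δ to stable)
t=2 Δ0: s0=0 s1=0 s3=0 s4=0 clk=0 s2=0
  Δ1: clk:0→1
  Δ2: s0:0→1
  Δ3: s3:0→1
  (3Δ to stable)
t=3 Δ0: s0=1 s1=0 s3=1 s4=0 clk=1 s2=0
  Δ1: clk:1→0
  (1Δ to stable)
t=4 Δ0: s0=1 s1=0 s3=1 s4=0 clk=0 s2=0
  Δ1: clk:0→1
  Δ2: s0:1→0
  Δ3: s3:1→0
  (3Δ to stable)
t=5 Δ0: s0=0 s1=0 s3=0 s4=0 clk=1 s2=0
  Δ1: clk:1→0
  (1Δ to stable)
t=6 Δ0: s0=0 s1=0 s3=0 s4=0 clk=0 s2=0
  Δ1: clk:0→1
  Δ2: s0:0→1
  Δ3: s3:0→1
  (3Δ to stable)
t=7 Δ0: s0=1 s1=0 s3=1 s4=0 clk=1 s2=0
  Δ1: clk:1→0
  (1Δ to stable)
t=8 Δ0: s0=1 s1=0 s3=1 s4=0 clk=0 s2=0
  Δ1: clk:0→1
  Δ2: s0:1→0
  Δ3: s3:1→0
  (3Δ to stable)

3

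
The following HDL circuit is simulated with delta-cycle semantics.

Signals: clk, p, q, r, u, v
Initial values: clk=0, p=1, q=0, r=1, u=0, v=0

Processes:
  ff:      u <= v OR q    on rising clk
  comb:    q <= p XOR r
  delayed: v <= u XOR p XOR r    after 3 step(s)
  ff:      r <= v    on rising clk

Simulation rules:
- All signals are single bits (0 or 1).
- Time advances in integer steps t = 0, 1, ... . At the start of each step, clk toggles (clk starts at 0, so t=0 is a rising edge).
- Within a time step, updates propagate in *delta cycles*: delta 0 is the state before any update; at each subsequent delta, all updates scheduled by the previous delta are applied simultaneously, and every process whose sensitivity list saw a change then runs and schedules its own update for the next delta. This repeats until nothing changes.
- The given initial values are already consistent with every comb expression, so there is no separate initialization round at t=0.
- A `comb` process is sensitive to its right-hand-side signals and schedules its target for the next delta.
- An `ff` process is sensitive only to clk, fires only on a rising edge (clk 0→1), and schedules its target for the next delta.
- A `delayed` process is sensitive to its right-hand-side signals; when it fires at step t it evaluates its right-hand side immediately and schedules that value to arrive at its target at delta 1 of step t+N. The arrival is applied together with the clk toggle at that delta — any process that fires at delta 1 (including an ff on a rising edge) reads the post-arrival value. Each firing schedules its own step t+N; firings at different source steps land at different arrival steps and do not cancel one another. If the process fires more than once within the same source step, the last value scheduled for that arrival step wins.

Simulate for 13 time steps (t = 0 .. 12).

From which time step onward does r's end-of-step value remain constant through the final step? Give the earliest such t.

8

[bits: u,r,clk,v,p,q]
t=0: Δ0=010010 Δ1=011010 Δ2=001010 Δ3=001011 | 3Δ
t=1: Δ0=001011 Δ1=000011 | 1Δ
t=2: Δ0=000011 Δ1=001011 Δ2=101011 | 2Δ
t=3: Δ0=101011 Δ1=100111 | 1Δ
t=4: Δ0=100111 Δ1=101111 Δ2=111111 Δ3=111110 | 3Δ
t=5: Δ0=111110 Δ1=110010 | 1Δ
t=6: Δ0=110010 Δ1=111010 Δ2=001010 Δ3=001011 | 3Δ
t=7: Δ0=001011 Δ1=000111 | 1Δ
t=8: Δ0=000111 Δ1=001111 Δ2=111111 Δ3=111110 | 3Δ
t=9: Δ0=111110 Δ1=110110 | 1Δ
t=10: Δ0=110110 Δ1=111110 | 1Δ
t=11: Δ0=111110 Δ1=110110 | 1Δ
t=12: Δ0=110110 Δ1=111110 | 1Δ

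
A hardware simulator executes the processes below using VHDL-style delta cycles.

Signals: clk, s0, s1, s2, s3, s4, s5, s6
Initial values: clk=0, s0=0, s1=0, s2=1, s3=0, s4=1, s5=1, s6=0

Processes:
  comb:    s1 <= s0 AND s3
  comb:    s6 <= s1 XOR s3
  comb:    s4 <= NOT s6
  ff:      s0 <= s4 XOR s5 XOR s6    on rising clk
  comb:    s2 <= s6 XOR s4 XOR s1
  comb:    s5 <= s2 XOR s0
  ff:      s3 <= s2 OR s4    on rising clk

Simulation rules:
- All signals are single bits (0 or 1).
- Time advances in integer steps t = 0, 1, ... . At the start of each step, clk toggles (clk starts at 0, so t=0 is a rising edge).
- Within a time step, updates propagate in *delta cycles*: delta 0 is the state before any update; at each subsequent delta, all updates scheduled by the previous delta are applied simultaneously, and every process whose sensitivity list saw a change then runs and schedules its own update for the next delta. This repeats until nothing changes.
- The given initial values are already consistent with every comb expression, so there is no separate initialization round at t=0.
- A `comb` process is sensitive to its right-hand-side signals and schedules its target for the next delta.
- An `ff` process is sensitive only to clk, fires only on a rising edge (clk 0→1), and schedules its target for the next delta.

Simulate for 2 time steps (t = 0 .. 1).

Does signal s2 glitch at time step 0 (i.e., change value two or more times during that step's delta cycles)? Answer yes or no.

yes

[bits: s1,s5,s2,s0,s6,s3,s4,clk]
t=0: Δ0=01100010 Δ1=01100011 Δ2=01100111 Δ3=01101111 Δ4=01001101 Δ5=00101101 Δ6=01101101 | 6Δ
t=1: Δ0=01101101 Δ1=01101100 | 1Δ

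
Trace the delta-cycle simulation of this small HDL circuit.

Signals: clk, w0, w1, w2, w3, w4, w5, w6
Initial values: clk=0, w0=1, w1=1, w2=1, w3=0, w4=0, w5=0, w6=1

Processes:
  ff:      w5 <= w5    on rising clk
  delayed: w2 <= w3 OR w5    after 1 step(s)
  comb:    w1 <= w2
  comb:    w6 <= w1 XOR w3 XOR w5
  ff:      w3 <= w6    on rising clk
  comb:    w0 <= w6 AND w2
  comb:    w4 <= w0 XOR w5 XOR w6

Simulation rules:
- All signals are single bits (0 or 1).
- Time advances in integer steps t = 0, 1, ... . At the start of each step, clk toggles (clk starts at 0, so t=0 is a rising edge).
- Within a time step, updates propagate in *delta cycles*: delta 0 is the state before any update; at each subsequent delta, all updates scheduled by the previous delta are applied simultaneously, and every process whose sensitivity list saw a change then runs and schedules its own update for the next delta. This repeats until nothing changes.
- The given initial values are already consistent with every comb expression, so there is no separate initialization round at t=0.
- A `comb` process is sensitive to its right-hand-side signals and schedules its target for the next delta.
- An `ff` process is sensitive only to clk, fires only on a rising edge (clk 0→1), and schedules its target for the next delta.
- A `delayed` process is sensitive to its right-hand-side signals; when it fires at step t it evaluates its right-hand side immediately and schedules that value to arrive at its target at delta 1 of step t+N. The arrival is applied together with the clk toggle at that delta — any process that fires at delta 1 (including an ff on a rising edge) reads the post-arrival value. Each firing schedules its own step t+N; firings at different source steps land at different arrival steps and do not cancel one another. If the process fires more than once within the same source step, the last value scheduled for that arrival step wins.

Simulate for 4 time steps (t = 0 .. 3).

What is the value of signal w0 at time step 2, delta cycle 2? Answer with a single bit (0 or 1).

t0.Δ0 clk=0 w5=0 w3=0 w4=0 w0=1 w2=1 w6=1 w1=1
t0.Δ1 clk=1 w5=0 w3=0 w4=0 w0=1 w2=1 w6=1 w1=1
t0.Δ2 clk=1 w5=0 w3=1 w4=0 w0=1 w2=1 w6=1 w1=1
t0.Δ3 clk=1 w5=0 w3=1 w4=0 w0=1 w2=1 w6=0 w1=1
t0.Δ4 clk=1 w5=0 w3=1 w4=1 w0=0 w2=1 w6=0 w1=1
t0.Δ5 clk=1 w5=0 w3=1 w4=0 w0=0 w2=1 w6=0 w1=1
t1.Δ0 clk=1 w5=0 w3=1 w4=0 w0=0 w2=1 w6=0 w1=1
t1.Δ1 clk=0 w5=0 w3=1 w4=0 w0=0 w2=1 w6=0 w1=1
t2.Δ0 clk=0 w5=0 w3=1 w4=0 w0=0 w2=1 w6=0 w1=1
t2.Δ1 clk=1 w5=0 w3=1 w4=0 w0=0 w2=1 w6=0 w1=1
t2.Δ2 clk=1 w5=0 w3=0 w4=0 w0=0 w2=1 w6=0 w1=1
t2.Δ3 clk=1 w5=0 w3=0 w4=0 w0=0 w2=1 w6=1 w1=1
t2.Δ4 clk=1 w5=0 w3=0 w4=1 w0=1 w2=1 w6=1 w1=1
t2.Δ5 clk=1 w5=0 w3=0 w4=0 w0=1 w2=1 w6=1 w1=1
t3.Δ0 clk=1 w5=0 w3=0 w4=0 w0=1 w2=1 w6=1 w1=1
t3.Δ1 clk=0 w5=0 w3=0 w4=0 w0=1 w2=0 w6=1 w1=1
t3.Δ2 clk=0 w5=0 w3=0 w4=0 w0=0 w2=0 w6=1 w1=0
t3.Δ3 clk=0 w5=0 w3=0 w4=1 w0=0 w2=0 w6=0 w1=0
t3.Δ4 clk=0 w5=0 w3=0 w4=0 w0=0 w2=0 w6=0 w1=0

0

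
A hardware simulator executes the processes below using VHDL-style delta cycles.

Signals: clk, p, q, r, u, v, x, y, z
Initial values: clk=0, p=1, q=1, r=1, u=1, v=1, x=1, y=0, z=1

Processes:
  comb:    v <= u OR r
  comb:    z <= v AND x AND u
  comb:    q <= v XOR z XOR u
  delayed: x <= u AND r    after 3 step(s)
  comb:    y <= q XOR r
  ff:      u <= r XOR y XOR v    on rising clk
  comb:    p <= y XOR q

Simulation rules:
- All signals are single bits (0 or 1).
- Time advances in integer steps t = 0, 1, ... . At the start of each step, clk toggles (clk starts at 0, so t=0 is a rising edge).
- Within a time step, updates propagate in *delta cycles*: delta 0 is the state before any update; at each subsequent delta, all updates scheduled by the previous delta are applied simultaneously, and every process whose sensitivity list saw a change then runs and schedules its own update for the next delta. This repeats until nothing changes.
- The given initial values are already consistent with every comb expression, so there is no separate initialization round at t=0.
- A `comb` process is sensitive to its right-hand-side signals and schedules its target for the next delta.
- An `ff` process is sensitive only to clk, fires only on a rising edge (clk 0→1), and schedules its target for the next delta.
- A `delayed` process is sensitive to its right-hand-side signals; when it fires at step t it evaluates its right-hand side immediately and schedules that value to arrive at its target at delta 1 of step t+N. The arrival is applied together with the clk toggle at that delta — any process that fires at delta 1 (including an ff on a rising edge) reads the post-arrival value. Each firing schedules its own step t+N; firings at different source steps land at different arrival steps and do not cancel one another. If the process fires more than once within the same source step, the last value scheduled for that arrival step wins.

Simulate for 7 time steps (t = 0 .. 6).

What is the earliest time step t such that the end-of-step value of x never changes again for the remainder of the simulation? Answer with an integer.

t0.Δ0 u=1 y=0 v=1 z=1 p=1 r=1 clk=0 q=1 x=1
t0.Δ1 u=1 y=0 v=1 z=1 p=1 r=1 clk=1 q=1 x=1
t0.Δ2 u=0 y=0 v=1 z=1 p=1 r=1 clk=1 q=1 x=1
t0.Δ3 u=0 y=0 v=1 z=0 p=1 r=1 clk=1 q=0 x=1
t0.Δ4 u=0 y=1 v=1 z=0 p=0 r=1 clk=1 q=1 x=1
t0.Δ5 u=0 y=0 v=1 z=0 p=0 r=1 clk=1 q=1 x=1
t0.Δ6 u=0 y=0 v=1 z=0 p=1 r=1 clk=1 q=1 x=1
t1.Δ0 u=0 y=0 v=1 z=0 p=1 r=1 clk=1 q=1 x=1
t1.Δ1 u=0 y=0 v=1 z=0 p=1 r=1 clk=0 q=1 x=1
t2.Δ0 u=0 y=0 v=1 z=0 p=1 r=1 clk=0 q=1 x=1
t2.Δ1 u=0 y=0 v=1 z=0 p=1 r=1 clk=1 q=1 x=1
t3.Δ0 u=0 y=0 v=1 z=0 p=1 r=1 clk=1 q=1 x=1
t3.Δ1 u=0 y=0 v=1 z=0 p=1 r=1 clk=0 q=1 x=0
t4.Δ0 u=0 y=0 v=1 z=0 p=1 r=1 clk=0 q=1 x=0
t4.Δ1 u=0 y=0 v=1 z=0 p=1 r=1 clk=1 q=1 x=0
t5.Δ0 u=0 y=0 v=1 z=0 p=1 r=1 clk=1 q=1 x=0
t5.Δ1 u=0 y=0 v=1 z=0 p=1 r=1 clk=0 q=1 x=0
t6.Δ0 u=0 y=0 v=1 z=0 p=1 r=1 clk=0 q=1 x=0
t6.Δ1 u=0 y=0 v=1 z=0 p=1 r=1 clk=1 q=1 x=0

3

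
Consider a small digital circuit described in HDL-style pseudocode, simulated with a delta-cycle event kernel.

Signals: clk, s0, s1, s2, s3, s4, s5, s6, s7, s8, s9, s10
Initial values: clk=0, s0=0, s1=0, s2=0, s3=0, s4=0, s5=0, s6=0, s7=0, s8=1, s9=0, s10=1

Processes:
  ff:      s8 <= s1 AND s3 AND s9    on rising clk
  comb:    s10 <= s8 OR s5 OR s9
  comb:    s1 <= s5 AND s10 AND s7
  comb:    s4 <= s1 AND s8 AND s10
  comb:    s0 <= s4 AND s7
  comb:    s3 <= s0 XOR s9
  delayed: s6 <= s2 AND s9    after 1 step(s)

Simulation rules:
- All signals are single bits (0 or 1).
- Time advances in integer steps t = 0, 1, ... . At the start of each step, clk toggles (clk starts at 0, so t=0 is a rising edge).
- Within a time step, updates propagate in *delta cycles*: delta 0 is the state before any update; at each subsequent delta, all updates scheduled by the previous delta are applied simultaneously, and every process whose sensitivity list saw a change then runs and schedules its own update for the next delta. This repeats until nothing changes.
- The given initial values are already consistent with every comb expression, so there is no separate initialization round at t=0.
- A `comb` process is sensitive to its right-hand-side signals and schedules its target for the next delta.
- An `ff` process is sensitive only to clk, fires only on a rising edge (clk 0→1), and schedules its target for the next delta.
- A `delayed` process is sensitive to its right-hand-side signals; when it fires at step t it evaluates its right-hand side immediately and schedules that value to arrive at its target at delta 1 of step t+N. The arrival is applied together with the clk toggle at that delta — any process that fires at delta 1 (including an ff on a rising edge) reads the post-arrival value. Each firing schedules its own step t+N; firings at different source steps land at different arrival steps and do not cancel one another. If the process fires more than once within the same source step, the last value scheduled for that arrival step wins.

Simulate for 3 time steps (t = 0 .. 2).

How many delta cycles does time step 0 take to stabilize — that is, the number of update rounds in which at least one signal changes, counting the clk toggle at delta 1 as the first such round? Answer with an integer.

t=0 Δ0: s9=0 s0=0 s7=0 s2=0 s5=0 s6=0 s4=0 s1=0 s10=1 clk=0 s8=1 s3=0
  Δ1: clk:0→1
  Δ2: s8:1→0
  Δ3: s10:1→0
  (3Δ to stable)
t=1 Δ0: s9=0 s0=0 s7=0 s2=0 s5=0 s6=0 s4=0 s1=0 s10=0 clk=1 s8=0 s3=0
  Δ1: clk:1→0
  (1Δ to stable)
t=2 Δ0: s9=0 s0=0 s7=0 s2=0 s5=0 s6=0 s4=0 s1=0 s10=0 clk=0 s8=0 s3=0
  Δ1: clk:0→1
  (1Δ to stable)

3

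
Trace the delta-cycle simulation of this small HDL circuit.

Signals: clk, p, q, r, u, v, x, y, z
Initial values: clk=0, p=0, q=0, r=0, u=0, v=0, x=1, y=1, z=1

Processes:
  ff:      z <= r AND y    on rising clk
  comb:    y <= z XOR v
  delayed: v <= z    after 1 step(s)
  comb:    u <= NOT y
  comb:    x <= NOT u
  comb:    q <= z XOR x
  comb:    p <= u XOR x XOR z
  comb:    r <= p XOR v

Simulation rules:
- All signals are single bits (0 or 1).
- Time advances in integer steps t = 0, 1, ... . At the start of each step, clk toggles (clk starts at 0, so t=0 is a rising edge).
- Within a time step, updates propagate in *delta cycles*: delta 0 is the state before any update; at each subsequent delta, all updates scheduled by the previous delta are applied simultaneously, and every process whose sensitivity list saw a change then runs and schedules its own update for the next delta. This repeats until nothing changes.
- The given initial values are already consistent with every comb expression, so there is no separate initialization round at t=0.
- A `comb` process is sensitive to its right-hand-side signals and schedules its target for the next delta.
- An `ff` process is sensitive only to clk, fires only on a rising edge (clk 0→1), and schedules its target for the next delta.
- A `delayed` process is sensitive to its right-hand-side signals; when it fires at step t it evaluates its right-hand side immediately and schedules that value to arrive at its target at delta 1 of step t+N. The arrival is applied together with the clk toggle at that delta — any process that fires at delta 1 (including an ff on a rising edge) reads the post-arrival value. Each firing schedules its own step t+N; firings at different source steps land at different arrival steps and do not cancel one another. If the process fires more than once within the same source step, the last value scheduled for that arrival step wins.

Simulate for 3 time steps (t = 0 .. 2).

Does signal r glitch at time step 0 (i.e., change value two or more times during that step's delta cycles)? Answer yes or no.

t=0 Δ0: clk=0 q=0 r=0 x=1 z=1 p=0 y=1 u=0 v=0
  Δ1: clk:0→1
  Δ2: z:1→0
  Δ3: q:0→1, p:0→1, y:1→0
  Δ4: r:0→1, u:0→1
  Δ5: x:1→0, p:1→0
  Δ6: q:1→0, r:1→0, p:0→1
  Δ7: r:0→1
  (7Δ to stable)
t=1 Δ0: clk=1 q=0 r=1 x=0 z=0 p=1 y=0 u=1 v=0
  Δ1: clk:1→0
  (1Δ to stable)
t=2 Δ0: clk=0 q=0 r=1 x=0 z=0 p=1 y=0 u=1 v=0
  Δ1: clk:0→1
  (1Δ to stable)

yes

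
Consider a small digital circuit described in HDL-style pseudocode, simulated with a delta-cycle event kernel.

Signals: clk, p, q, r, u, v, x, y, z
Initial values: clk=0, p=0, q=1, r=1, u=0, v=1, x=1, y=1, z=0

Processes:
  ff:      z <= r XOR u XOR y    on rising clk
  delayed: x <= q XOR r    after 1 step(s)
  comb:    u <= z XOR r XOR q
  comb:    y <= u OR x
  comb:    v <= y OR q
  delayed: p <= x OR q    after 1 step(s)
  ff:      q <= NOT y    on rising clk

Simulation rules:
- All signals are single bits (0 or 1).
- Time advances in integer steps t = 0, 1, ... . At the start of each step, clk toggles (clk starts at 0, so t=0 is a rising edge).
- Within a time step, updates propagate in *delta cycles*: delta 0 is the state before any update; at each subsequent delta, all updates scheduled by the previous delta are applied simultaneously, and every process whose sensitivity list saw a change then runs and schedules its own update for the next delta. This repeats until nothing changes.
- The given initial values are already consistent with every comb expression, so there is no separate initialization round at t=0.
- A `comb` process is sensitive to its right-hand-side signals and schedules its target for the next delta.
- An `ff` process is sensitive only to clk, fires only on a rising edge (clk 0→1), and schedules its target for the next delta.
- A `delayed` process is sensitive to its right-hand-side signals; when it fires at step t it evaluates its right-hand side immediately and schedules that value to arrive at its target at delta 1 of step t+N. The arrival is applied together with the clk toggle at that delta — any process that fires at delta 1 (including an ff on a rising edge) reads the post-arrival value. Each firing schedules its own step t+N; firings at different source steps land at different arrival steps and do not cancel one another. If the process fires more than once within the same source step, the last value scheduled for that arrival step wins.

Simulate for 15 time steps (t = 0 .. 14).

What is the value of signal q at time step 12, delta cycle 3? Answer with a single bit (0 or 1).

0

t=0 Δ0: y=1 v=1 x=1 p=0 z=0 q=1 u=0 r=1 clk=0
  Δ1: clk:0→1
  Δ2: q:1→0
  Δ3: u:0→1
  (3Δ to stable)
t=1 Δ0: y=1 v=1 x=1 p=0 z=0 q=0 u=1 r=1 clk=1
  Δ1: p:0→1, clk:1→0
  (1Δ to stable)
t=2 Δ0: y=1 v=1 x=1 p=1 z=0 q=0 u=1 r=1 clk=0
  Δ1: clk:0→1
  Δ2: z:0→1
  Δ3: u:1→0
  (3Δ to stable)
t=3 Δ0: y=1 v=1 x=1 p=1 z=1 q=0 u=0 r=1 clk=1
  Δ1: clk:1→0
  (1Δ to stable)
t=4 Δ0: y=1 v=1 x=1 p=1 z=1 q=0 u=0 r=1 clk=0
  Δ1: clk:0→1
  Δ2: z:1→0
  Δ3: u:0→1
  (3Δ to stable)
t=5 Δ0: y=1 v=1 x=1 p=1 z=0 q=0 u=1 r=1 clk=1
  Δ1: clk:1→0
  (1Δ to stable)
t=6 Δ0: y=1 v=1 x=1 p=1 z=0 q=0 u=1 r=1 clk=0
  Δ1: clk:0→1
  Δ2: z:0→1
  Δ3: u:1→0
  (3Δ to stable)
t=7 Δ0: y=1 v=1 x=1 p=1 z=1 q=0 u=0 r=1 clk=1
  Δ1: clk:1→0
  (1Δ to stable)
t=8 Δ0: y=1 v=1 x=1 p=1 z=1 q=0 u=0 r=1 clk=0
  Δ1: clk:0→1
  Δ2: z:1→0
  Δ3: u:0→1
  (3Δ to stable)
t=9 Δ0: y=1 v=1 x=1 p=1 z=0 q=0 u=1 r=1 clk=1
  Δ1: clk:1→0
  (1Δ to stable)
t=10 Δ0: y=1 v=1 x=1 p=1 z=0 q=0 u=1 r=1 clk=0
  Δ1: clk:0→1
  Δ2: z:0→1
  Δ3: u:1→0
  (3Δ to stable)
t=11 Δ0: y=1 v=1 x=1 p=1 z=1 q=0 u=0 r=1 clk=1
  Δ1: clk:1→0
  (1Δ to stable)
t=12 Δ0: y=1 v=1 x=1 p=1 z=1 q=0 u=0 r=1 clk=0
  Δ1: clk:0→1
  Δ2: z:1→0
  Δ3: u:0→1
  (3Δ to stable)
t=13 Δ0: y=1 v=1 x=1 p=1 z=0 q=0 u=1 r=1 clk=1
  Δ1: clk:1→0
  (1Δ to stable)
t=14 Δ0: y=1 v=1 x=1 p=1 z=0 q=0 u=1 r=1 clk=0
  Δ1: clk:0→1
  Δ2: z:0→1
  Δ3: u:1→0
  (3Δ to stable)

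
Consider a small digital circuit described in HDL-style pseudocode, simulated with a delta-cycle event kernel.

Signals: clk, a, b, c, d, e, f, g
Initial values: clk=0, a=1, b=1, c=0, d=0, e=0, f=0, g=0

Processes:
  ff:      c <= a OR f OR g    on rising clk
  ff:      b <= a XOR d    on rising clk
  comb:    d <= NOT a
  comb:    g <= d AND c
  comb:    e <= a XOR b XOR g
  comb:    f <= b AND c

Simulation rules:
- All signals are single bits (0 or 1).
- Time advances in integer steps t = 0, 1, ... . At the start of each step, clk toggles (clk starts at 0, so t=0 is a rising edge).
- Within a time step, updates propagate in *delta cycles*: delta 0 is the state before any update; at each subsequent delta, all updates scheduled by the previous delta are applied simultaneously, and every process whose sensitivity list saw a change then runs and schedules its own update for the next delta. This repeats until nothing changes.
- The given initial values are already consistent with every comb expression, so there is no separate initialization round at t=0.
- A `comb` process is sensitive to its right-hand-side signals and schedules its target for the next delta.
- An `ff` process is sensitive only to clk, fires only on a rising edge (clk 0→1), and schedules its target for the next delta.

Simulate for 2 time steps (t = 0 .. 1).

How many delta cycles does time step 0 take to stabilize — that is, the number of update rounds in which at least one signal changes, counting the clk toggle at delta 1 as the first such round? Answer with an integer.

t0.Δ0 e=0 b=1 c=0 a=1 d=0 g=0 clk=0 f=0
t0.Δ1 e=0 b=1 c=0 a=1 d=0 g=0 clk=1 f=0
t0.Δ2 e=0 b=1 c=1 a=1 d=0 g=0 clk=1 f=0
t0.Δ3 e=0 b=1 c=1 a=1 d=0 g=0 clk=1 f=1
t1.Δ0 e=0 b=1 c=1 a=1 d=0 g=0 clk=1 f=1
t1.Δ1 e=0 b=1 c=1 a=1 d=0 g=0 clk=0 f=1

3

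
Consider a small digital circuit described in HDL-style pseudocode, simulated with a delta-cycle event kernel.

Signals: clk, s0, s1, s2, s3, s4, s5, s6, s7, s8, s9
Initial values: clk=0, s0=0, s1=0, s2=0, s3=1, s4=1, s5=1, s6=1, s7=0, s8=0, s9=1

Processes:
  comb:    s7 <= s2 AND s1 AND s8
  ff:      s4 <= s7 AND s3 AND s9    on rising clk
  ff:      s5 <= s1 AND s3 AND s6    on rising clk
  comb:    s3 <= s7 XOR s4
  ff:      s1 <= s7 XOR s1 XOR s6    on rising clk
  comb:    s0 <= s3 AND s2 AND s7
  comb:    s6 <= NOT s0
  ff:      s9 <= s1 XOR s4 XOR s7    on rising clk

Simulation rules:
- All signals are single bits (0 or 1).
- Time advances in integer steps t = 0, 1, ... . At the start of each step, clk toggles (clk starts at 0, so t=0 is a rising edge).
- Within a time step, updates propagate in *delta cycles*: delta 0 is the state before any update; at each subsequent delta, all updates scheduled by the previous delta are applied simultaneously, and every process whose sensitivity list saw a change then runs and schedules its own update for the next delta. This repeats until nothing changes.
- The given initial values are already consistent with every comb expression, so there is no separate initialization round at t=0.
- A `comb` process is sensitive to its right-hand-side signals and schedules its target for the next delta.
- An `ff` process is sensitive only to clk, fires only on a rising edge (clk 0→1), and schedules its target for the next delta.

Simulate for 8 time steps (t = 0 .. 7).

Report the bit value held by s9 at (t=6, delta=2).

[bits: s9,s8,s4,s6,s7,s3,s2,s5,clk,s1,s0]
t=0: Δ0=10110101000 Δ1=10110101100 Δ2=10010100110 Δ3=10010000110 | 3Δ
t=1: Δ0=10010000110 Δ1=10010000010 | 1Δ
t=2: Δ0=10010000010 Δ1=10010000110 Δ2=10010000100 | 2Δ
t=3: Δ0=10010000100 Δ1=10010000000 | 1Δ
t=4: Δ0=10010000000 Δ1=10010000100 Δ2=00010000110 | 2Δ
t=5: Δ0=00010000110 Δ1=00010000010 | 1Δ
t=6: Δ0=00010000010 Δ1=00010000110 Δ2=10010000100 | 2Δ
t=7: Δ0=10010000100 Δ1=10010000000 | 1Δ

1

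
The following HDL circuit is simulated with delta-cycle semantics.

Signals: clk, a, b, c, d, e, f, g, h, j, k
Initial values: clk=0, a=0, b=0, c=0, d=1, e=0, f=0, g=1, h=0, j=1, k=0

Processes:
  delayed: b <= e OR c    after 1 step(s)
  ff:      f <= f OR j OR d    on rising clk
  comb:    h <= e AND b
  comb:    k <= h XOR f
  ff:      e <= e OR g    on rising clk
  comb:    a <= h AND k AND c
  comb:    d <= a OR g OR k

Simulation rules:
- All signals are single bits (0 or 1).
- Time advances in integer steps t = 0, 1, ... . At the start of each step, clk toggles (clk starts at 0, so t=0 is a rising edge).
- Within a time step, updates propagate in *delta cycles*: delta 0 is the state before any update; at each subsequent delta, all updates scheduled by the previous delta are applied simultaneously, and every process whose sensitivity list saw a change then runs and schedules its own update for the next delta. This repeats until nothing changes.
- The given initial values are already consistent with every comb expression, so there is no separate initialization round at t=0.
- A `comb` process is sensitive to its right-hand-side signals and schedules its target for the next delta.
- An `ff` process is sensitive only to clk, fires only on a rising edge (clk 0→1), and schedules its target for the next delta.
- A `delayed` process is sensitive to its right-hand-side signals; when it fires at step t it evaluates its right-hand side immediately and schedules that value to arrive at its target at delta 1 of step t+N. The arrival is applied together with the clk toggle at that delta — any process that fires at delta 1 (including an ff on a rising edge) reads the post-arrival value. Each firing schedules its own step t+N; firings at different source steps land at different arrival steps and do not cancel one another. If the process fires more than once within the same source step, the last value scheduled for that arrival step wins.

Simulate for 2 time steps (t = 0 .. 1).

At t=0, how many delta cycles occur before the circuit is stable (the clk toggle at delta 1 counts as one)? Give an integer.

t=0 Δ0: a=0 d=1 j=1 g=1 b=0 clk=0 h=0 e=0 c=0 k=0 f=0
  Δ1: clk:0→1
  Δ2: e:0→1, f:0→1
  Δ3: k:0→1
  (3Δ to stable)
t=1 Δ0: a=0 d=1 j=1 g=1 b=0 clk=1 h=0 e=1 c=0 k=1 f=1
  Δ1: b:0→1, clk:1→0
  Δ2: h:0→1
  Δ3: k:1→0
  (3Δ to stable)

3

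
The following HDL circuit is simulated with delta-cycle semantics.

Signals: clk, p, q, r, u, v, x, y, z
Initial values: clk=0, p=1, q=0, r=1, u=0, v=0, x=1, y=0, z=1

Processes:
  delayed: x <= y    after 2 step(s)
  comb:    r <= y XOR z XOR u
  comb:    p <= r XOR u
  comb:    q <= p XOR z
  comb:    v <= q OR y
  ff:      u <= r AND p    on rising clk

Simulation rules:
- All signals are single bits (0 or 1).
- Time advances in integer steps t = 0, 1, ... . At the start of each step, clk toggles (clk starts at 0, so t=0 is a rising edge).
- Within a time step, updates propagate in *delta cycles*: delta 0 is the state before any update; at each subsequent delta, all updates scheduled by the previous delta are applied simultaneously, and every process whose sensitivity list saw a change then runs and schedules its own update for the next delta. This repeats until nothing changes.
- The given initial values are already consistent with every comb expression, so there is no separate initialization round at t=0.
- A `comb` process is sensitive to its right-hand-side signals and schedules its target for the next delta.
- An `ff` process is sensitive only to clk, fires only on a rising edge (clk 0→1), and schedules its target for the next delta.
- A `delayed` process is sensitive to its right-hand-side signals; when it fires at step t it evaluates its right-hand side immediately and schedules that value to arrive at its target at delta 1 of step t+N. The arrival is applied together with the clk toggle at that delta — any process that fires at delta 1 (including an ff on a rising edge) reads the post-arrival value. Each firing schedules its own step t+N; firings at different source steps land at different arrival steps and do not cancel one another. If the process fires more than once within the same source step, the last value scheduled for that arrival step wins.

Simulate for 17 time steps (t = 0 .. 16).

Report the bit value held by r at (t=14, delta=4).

1

t=0 Δ0: clk=0 p=1 y=0 z=1 v=0 q=0 x=1 r=1 u=0
  Δ1: clk:0→1
  Δ2: u:0→1
  Δ3: p:1→0, r:1→0
  Δ4: p:0→1, q:0→1
  Δ5: v:0→1, q:1→0
  Δ6: v:1→0
  (6Δ to stable)
t=1 Δ0: clk=1 p=1 y=0 z=1 v=0 q=0 x=1 r=0 u=1
  Δ1: clk:1→0
  (1Δ to stable)
t=2 Δ0: clk=0 p=1 y=0 z=1 v=0 q=0 x=1 r=0 u=1
  Δ1: clk:0→1
  Δ2: u:1→0
  Δ3: p:1→0, r:0→1
  Δ4: p:0→1, q:0→1
  Δ5: v:0→1, q:1→0
  Δ6: v:1→0
  (6Δ to stable)
t=3 Δ0: clk=1 p=1 y=0 z=1 v=0 q=0 x=1 r=1 u=0
  Δ1: clk:1→0
  (1Δ to stable)
t=4 Δ0: clk=0 p=1 y=0 z=1 v=0 q=0 x=1 r=1 u=0
  Δ1: clk:0→1
  Δ2: u:0→1
  Δ3: p:1→0, r:1→0
  Δ4: p:0→1, q:0→1
  Δ5: v:0→1, q:1→0
  Δ6: v:1→0
  (6Δ to stable)
t=5 Δ0: clk=1 p=1 y=0 z=1 v=0 q=0 x=1 r=0 u=1
  Δ1: clk:1→0
  (1Δ to stable)
t=6 Δ0: clk=0 p=1 y=0 z=1 v=0 q=0 x=1 r=0 u=1
  Δ1: clk:0→1
  Δ2: u:1→0
  Δ3: p:1→0, r:0→1
  Δ4: p:0→1, q:0→1
  Δ5: v:0→1, q:1→0
  Δ6: v:1→0
  (6Δ to stable)
t=7 Δ0: clk=1 p=1 y=0 z=1 v=0 q=0 x=1 r=1 u=0
  Δ1: clk:1→0
  (1Δ to stable)
t=8 Δ0: clk=0 p=1 y=0 z=1 v=0 q=0 x=1 r=1 u=0
  Δ1: clk:0→1
  Δ2: u:0→1
  Δ3: p:1→0, r:1→0
  Δ4: p:0→1, q:0→1
  Δ5: v:0→1, q:1→0
  Δ6: v:1→0
  (6Δ to stable)
t=9 Δ0: clk=1 p=1 y=0 z=1 v=0 q=0 x=1 r=0 u=1
  Δ1: clk:1→0
  (1Δ to stable)
t=10 Δ0: clk=0 p=1 y=0 z=1 v=0 q=0 x=1 r=0 u=1
  Δ1: clk:0→1
  Δ2: u:1→0
  Δ3: p:1→0, r:0→1
  Δ4: p:0→1, q:0→1
  Δ5: v:0→1, q:1→0
  Δ6: v:1→0
  (6Δ to stable)
t=11 Δ0: clk=1 p=1 y=0 z=1 v=0 q=0 x=1 r=1 u=0
  Δ1: clk:1→0
  (1Δ to stable)
t=12 Δ0: clk=0 p=1 y=0 z=1 v=0 q=0 x=1 r=1 u=0
  Δ1: clk:0→1
  Δ2: u:0→1
  Δ3: p:1→0, r:1→0
  Δ4: p:0→1, q:0→1
  Δ5: v:0→1, q:1→0
  Δ6: v:1→0
  (6Δ to stable)
t=13 Δ0: clk=1 p=1 y=0 z=1 v=0 q=0 x=1 r=0 u=1
  Δ1: clk:1→0
  (1Δ to stable)
t=14 Δ0: clk=0 p=1 y=0 z=1 v=0 q=0 x=1 r=0 u=1
  Δ1: clk:0→1
  Δ2: u:1→0
  Δ3: p:1→0, r:0→1
  Δ4: p:0→1, q:0→1
  Δ5: v:0→1, q:1→0
  Δ6: v:1→0
  (6Δ to stable)
t=15 Δ0: clk=1 p=1 y=0 z=1 v=0 q=0 x=1 r=1 u=0
  Δ1: clk:1→0
  (1Δ to stable)
t=16 Δ0: clk=0 p=1 y=0 z=1 v=0 q=0 x=1 r=1 u=0
  Δ1: clk:0→1
  Δ2: u:0→1
  Δ3: p:1→0, r:1→0
  Δ4: p:0→1, q:0→1
  Δ5: v:0→1, q:1→0
  Δ6: v:1→0
  (6Δ to stable)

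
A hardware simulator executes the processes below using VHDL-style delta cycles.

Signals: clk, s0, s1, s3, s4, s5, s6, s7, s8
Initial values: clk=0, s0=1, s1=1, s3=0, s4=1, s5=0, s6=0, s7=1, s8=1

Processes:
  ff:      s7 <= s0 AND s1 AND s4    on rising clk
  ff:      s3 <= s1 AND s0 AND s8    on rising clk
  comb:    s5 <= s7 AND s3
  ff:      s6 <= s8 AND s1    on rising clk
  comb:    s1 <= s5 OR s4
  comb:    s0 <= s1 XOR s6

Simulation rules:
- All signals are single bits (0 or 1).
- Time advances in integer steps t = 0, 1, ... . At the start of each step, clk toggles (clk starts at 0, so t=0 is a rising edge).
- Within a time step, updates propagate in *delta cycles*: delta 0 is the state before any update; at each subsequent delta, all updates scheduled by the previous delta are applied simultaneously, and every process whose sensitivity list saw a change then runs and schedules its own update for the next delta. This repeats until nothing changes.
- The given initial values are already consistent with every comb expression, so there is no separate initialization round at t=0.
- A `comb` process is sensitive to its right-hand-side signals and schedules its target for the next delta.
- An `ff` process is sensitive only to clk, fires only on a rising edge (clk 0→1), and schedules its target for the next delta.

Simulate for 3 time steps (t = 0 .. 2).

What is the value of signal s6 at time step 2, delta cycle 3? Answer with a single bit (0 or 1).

1

[bits: s6,s3,s1,s7,s5,s0,s4,s8,clk]
t=0: Δ0=001101110 Δ1=001101111 Δ2=111101111 Δ3=111110111 | 3Δ
t=1: Δ0=111110111 Δ1=111110110 | 1Δ
t=2: Δ0=111110110 Δ1=111110111 Δ2=101010111 Δ3=101000111 | 3Δ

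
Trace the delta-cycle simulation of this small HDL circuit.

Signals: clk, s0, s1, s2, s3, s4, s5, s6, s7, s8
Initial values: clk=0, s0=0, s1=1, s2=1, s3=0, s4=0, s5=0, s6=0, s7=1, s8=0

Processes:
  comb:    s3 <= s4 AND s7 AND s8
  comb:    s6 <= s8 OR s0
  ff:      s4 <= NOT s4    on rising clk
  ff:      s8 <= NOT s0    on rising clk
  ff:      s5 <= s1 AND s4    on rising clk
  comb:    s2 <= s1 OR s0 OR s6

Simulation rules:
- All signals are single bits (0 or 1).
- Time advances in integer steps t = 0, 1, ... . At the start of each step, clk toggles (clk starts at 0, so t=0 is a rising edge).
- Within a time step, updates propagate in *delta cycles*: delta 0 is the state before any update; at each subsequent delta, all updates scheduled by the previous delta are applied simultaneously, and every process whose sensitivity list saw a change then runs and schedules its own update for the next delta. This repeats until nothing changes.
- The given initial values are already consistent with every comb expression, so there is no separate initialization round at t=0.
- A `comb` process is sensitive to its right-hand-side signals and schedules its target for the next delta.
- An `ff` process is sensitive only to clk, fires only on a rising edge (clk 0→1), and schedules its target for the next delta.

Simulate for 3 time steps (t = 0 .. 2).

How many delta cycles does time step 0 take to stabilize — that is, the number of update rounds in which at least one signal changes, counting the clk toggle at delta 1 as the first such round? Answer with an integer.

t0.Δ0 s6=0 s0=0 s7=1 s3=0 s1=1 s4=0 s8=0 s5=0 s2=1 clk=0
t0.Δ1 s6=0 s0=0 s7=1 s3=0 s1=1 s4=0 s8=0 s5=0 s2=1 clk=1
t0.Δ2 s6=0 s0=0 s7=1 s3=0 s1=1 s4=1 s8=1 s5=0 s2=1 clk=1
t0.Δ3 s6=1 s0=0 s7=1 s3=1 s1=1 s4=1 s8=1 s5=0 s2=1 clk=1
t1.Δ0 s6=1 s0=0 s7=1 s3=1 s1=1 s4=1 s8=1 s5=0 s2=1 clk=1
t1.Δ1 s6=1 s0=0 s7=1 s3=1 s1=1 s4=1 s8=1 s5=0 s2=1 clk=0
t2.Δ0 s6=1 s0=0 s7=1 s3=1 s1=1 s4=1 s8=1 s5=0 s2=1 clk=0
t2.Δ1 s6=1 s0=0 s7=1 s3=1 s1=1 s4=1 s8=1 s5=0 s2=1 clk=1
t2.Δ2 s6=1 s0=0 s7=1 s3=1 s1=1 s4=0 s8=1 s5=1 s2=1 clk=1
t2.Δ3 s6=1 s0=0 s7=1 s3=0 s1=1 s4=0 s8=1 s5=1 s2=1 clk=1

3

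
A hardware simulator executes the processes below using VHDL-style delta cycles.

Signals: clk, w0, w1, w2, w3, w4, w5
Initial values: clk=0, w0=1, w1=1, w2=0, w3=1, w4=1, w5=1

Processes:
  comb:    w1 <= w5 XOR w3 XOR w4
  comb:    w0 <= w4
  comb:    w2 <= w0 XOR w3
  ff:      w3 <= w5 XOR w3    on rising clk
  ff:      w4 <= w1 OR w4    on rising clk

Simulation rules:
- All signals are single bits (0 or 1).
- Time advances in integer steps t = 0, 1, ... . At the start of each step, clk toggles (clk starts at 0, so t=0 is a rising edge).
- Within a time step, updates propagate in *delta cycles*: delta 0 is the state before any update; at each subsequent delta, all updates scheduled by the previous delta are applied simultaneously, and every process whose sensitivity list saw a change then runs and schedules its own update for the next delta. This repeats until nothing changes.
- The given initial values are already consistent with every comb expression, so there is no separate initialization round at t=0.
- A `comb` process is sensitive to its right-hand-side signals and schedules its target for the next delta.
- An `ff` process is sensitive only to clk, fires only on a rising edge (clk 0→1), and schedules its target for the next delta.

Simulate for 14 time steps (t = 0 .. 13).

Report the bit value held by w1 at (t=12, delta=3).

0

t0.Δ0 w1=1 w5=1 clk=0 w4=1 w2=0 w3=1 w0=1
t0.Δ1 w1=1 w5=1 clk=1 w4=1 w2=0 w3=1 w0=1
t0.Δ2 w1=1 w5=1 clk=1 w4=1 w2=0 w3=0 w0=1
t0.Δ3 w1=0 w5=1 clk=1 w4=1 w2=1 w3=0 w0=1
t1.Δ0 w1=0 w5=1 clk=1 w4=1 w2=1 w3=0 w0=1
t1.Δ1 w1=0 w5=1 clk=0 w4=1 w2=1 w3=0 w0=1
t2.Δ0 w1=0 w5=1 clk=0 w4=1 w2=1 w3=0 w0=1
t2.Δ1 w1=0 w5=1 clk=1 w4=1 w2=1 w3=0 w0=1
t2.Δ2 w1=0 w5=1 clk=1 w4=1 w2=1 w3=1 w0=1
t2.Δ3 w1=1 w5=1 clk=1 w4=1 w2=0 w3=1 w0=1
t3.Δ0 w1=1 w5=1 clk=1 w4=1 w2=0 w3=1 w0=1
t3.Δ1 w1=1 w5=1 clk=0 w4=1 w2=0 w3=1 w0=1
t4.Δ0 w1=1 w5=1 clk=0 w4=1 w2=0 w3=1 w0=1
t4.Δ1 w1=1 w5=1 clk=1 w4=1 w2=0 w3=1 w0=1
t4.Δ2 w1=1 w5=1 clk=1 w4=1 w2=0 w3=0 w0=1
t4.Δ3 w1=0 w5=1 clk=1 w4=1 w2=1 w3=0 w0=1
t5.Δ0 w1=0 w5=1 clk=1 w4=1 w2=1 w3=0 w0=1
t5.Δ1 w1=0 w5=1 clk=0 w4=1 w2=1 w3=0 w0=1
t6.Δ0 w1=0 w5=1 clk=0 w4=1 w2=1 w3=0 w0=1
t6.Δ1 w1=0 w5=1 clk=1 w4=1 w2=1 w3=0 w0=1
t6.Δ2 w1=0 w5=1 clk=1 w4=1 w2=1 w3=1 w0=1
t6.Δ3 w1=1 w5=1 clk=1 w4=1 w2=0 w3=1 w0=1
t7.Δ0 w1=1 w5=1 clk=1 w4=1 w2=0 w3=1 w0=1
t7.Δ1 w1=1 w5=1 clk=0 w4=1 w2=0 w3=1 w0=1
t8.Δ0 w1=1 w5=1 clk=0 w4=1 w2=0 w3=1 w0=1
t8.Δ1 w1=1 w5=1 clk=1 w4=1 w2=0 w3=1 w0=1
t8.Δ2 w1=1 w5=1 clk=1 w4=1 w2=0 w3=0 w0=1
t8.Δ3 w1=0 w5=1 clk=1 w4=1 w2=1 w3=0 w0=1
t9.Δ0 w1=0 w5=1 clk=1 w4=1 w2=1 w3=0 w0=1
t9.Δ1 w1=0 w5=1 clk=0 w4=1 w2=1 w3=0 w0=1
t10.Δ0 w1=0 w5=1 clk=0 w4=1 w2=1 w3=0 w0=1
t10.Δ1 w1=0 w5=1 clk=1 w4=1 w2=1 w3=0 w0=1
t10.Δ2 w1=0 w5=1 clk=1 w4=1 w2=1 w3=1 w0=1
t10.Δ3 w1=1 w5=1 clk=1 w4=1 w2=0 w3=1 w0=1
t11.Δ0 w1=1 w5=1 clk=1 w4=1 w2=0 w3=1 w0=1
t11.Δ1 w1=1 w5=1 clk=0 w4=1 w2=0 w3=1 w0=1
t12.Δ0 w1=1 w5=1 clk=0 w4=1 w2=0 w3=1 w0=1
t12.Δ1 w1=1 w5=1 clk=1 w4=1 w2=0 w3=1 w0=1
t12.Δ2 w1=1 w5=1 clk=1 w4=1 w2=0 w3=0 w0=1
t12.Δ3 w1=0 w5=1 clk=1 w4=1 w2=1 w3=0 w0=1
t13.Δ0 w1=0 w5=1 clk=1 w4=1 w2=1 w3=0 w0=1
t13.Δ1 w1=0 w5=1 clk=0 w4=1 w2=1 w3=0 w0=1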